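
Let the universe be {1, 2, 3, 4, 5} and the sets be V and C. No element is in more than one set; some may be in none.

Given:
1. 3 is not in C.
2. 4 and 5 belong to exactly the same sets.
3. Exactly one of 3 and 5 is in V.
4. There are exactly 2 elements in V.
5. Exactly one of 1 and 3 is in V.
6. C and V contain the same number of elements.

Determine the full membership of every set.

From (1): 3 ∉ C.
Suppose 1 ∈ V: no assignment then satisfies all the clues, so 1 ∉ V.

V = {2, 3}; C = {4, 5}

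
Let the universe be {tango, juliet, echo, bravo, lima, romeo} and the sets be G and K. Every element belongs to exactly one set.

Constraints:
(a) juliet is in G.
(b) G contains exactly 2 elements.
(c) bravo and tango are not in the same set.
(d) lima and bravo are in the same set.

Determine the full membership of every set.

G = {juliet, tango}; K = {bravo, echo, lima, romeo}

From (a): juliet ∈ G.
Suppose tango ∉ G: no assignment then satisfies all the clues, so tango ∈ G.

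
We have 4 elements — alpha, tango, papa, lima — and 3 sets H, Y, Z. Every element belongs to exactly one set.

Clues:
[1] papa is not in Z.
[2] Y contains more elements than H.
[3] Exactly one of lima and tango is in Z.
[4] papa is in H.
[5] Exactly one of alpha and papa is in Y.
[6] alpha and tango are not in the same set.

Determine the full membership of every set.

H = {papa}; Y = {alpha, lima}; Z = {tango}

From (1): papa ∉ Z.
From (4): papa ∈ H.
(5) (exactly one): alpha ∈ Y.
(6): tango ∉ Y.
Suppose tango ∈ H: no assignment then satisfies all the clues, so tango ∉ H.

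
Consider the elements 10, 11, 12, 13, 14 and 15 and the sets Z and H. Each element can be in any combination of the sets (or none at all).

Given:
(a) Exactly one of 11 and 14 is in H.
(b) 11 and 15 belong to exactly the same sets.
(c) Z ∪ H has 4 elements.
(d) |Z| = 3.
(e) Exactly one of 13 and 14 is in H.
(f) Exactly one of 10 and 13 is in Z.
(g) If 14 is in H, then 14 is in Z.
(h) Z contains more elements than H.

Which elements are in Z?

Z = {12, 13, 14}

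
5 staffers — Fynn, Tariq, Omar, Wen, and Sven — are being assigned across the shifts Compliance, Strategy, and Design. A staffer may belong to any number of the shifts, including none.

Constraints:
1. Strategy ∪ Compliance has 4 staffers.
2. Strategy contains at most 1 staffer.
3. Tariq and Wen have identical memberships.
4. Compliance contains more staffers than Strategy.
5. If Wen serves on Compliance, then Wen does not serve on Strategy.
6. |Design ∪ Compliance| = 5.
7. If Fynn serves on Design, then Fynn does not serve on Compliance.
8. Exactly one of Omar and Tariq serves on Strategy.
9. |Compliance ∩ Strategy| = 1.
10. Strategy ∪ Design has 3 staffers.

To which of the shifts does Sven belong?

Sven: Compliance, Design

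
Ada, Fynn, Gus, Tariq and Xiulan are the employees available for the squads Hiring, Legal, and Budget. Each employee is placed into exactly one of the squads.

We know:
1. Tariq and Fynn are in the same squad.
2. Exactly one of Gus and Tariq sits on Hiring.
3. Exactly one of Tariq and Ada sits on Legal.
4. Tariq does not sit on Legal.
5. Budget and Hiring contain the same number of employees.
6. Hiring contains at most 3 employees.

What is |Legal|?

1

From (4): Tariq ∉ Legal.
(1): Fynn matches Tariq: Fynn ∉ Legal.
(3) (exactly one): Ada ∈ Legal.
Suppose Gus ∈ Legal: no assignment then satisfies all the clues, so Gus ∉ Legal.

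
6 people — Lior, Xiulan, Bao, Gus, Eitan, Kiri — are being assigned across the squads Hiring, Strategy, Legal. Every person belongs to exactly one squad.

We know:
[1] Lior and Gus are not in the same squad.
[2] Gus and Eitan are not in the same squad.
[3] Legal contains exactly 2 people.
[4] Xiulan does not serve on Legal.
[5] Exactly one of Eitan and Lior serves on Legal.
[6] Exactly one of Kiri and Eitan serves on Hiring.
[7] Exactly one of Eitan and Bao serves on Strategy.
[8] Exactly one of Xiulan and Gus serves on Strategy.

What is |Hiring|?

2

From (4): Xiulan ∉ Legal.
Suppose Lior ∈ Hiring: no assignment then satisfies all the clues, so Lior ∉ Hiring.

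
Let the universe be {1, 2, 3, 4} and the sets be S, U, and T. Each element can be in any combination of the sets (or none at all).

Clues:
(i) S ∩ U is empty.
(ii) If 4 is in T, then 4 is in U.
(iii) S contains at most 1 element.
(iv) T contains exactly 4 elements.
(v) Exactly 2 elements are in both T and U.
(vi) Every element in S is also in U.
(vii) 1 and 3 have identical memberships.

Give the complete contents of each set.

S = {}; U = {2, 4}; T = {1, 2, 3, 4}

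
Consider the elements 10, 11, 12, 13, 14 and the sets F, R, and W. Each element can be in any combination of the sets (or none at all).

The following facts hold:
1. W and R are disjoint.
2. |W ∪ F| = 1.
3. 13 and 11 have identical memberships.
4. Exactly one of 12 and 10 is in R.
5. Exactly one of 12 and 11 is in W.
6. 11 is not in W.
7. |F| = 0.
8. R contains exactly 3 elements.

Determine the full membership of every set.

F = {}; R = {10, 11, 13}; W = {12}

From (6): 11 ∉ W.
(3): 13 matches 11: 13 ∉ W.
(5) (exactly one): 12 ∈ W.
(7): F already has 0, so the rest are out.
(1) (disjoint): 12 ∉ R.
(4) (exactly one): 10 ∈ R.
(1) (disjoint): 10 ∉ W.
Suppose 11 ∉ R: no assignment then satisfies all the clues, so 11 ∈ R.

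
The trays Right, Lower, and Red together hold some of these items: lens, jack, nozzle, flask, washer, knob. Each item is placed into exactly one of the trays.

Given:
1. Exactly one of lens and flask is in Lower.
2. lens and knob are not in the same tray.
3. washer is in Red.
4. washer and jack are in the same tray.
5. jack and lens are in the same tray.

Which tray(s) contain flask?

flask: Lower

From (3): washer ∈ Red.
(4): jack matches washer: jack ∉ Right.
(4): jack matches washer: jack ∉ Lower.
(4): jack matches washer: jack ∈ Red.
(5): lens matches jack: lens ∉ Right.
(5): lens matches jack: lens ∉ Lower.
(5): lens matches jack: lens ∈ Red.
(1) (exactly one): flask ∈ Lower.
(2): knob ∉ Red.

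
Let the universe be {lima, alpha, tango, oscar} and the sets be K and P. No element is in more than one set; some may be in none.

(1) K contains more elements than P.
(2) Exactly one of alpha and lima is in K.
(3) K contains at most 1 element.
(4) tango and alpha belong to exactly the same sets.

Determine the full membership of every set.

K = {lima}; P = {}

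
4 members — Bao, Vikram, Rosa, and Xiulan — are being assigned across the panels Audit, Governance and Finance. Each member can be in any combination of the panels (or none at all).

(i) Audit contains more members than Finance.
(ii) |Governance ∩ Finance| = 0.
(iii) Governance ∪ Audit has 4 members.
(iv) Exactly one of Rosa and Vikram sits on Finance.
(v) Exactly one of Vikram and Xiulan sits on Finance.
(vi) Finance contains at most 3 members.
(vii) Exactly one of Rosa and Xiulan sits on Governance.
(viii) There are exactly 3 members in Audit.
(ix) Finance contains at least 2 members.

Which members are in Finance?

Finance = {Bao, Vikram}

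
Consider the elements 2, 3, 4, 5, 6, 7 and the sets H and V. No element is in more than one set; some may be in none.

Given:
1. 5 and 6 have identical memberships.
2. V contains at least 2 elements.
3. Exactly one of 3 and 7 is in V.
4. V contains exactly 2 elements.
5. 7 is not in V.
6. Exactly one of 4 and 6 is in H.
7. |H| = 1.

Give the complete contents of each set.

H = {4}; V = {2, 3}

From (5): 7 ∉ V.
(3) (exactly one): 3 ∈ V.
Suppose 2 ∈ H: no assignment then satisfies all the clues, so 2 ∉ H.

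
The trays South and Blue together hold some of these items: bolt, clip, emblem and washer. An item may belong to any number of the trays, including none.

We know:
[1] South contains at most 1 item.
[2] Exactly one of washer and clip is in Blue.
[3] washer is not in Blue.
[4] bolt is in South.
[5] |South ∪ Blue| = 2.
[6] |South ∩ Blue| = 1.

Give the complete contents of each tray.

South = {bolt}; Blue = {bolt, clip}

From (3): washer ∉ Blue.
From (4): bolt ∈ South.
(1): South already has 1, so the rest are out.
(2) (exactly one): clip ∈ Blue.
Suppose bolt ∉ Blue: no assignment then satisfies all the clues, so bolt ∈ Blue.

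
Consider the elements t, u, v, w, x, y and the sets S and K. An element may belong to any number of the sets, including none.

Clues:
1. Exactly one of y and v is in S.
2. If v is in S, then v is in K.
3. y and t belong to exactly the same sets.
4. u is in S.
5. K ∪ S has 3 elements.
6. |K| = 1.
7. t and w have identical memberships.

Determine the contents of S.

S = {u, v, x}

From (4): u ∈ S.
Suppose t ∈ S: no assignment then satisfies all the clues, so t ∉ S.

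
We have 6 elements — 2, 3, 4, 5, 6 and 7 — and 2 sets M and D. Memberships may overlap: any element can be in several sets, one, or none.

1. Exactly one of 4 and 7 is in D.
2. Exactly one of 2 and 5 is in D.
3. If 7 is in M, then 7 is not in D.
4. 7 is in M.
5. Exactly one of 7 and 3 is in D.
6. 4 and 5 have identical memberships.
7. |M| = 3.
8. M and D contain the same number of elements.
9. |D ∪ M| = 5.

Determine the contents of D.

From (4): 7 ∈ M.
(3): 7 ∉ D.
(5) (exactly one): 3 ∈ D.
(1) (exactly one): 4 ∈ D.
(6): 5 matches 4: 5 ∈ D.
(2) (exactly one): 2 ∉ D.
Suppose 6 ∈ D: no assignment then satisfies all the clues, so 6 ∉ D.

D = {3, 4, 5}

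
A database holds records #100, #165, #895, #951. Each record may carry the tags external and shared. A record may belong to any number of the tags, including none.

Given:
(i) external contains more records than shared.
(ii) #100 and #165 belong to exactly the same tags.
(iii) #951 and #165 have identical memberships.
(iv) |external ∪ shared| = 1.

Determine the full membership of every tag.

external = {#895}; shared = {}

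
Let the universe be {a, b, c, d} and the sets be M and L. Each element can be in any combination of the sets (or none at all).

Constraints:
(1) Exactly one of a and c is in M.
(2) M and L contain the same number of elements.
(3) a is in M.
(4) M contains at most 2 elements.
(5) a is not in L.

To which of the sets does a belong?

From (3): a ∈ M.
From (5): a ∉ L.
(1) (exactly one): c ∉ M.

a: M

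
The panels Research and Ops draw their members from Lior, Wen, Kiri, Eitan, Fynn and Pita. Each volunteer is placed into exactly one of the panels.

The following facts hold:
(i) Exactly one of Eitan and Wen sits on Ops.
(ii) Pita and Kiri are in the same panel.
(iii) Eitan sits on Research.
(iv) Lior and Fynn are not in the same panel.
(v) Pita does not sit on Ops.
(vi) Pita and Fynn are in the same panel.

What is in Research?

From (iii): Eitan ∈ Research.
From (v): Pita ∉ Ops.
(i) (exactly one): Wen ∈ Ops.
(ii): Kiri matches Pita: Kiri ∉ Ops.
(vi): Fynn matches Pita: Fynn ∉ Ops.
Only one panel left: Kiri ∈ Research.
Only one panel left: Fynn ∈ Research.
Only one panel left: Pita ∈ Research.
(iv): Lior ∉ Research.
Only one panel left: Lior ∈ Ops.

Research = {Eitan, Fynn, Kiri, Pita}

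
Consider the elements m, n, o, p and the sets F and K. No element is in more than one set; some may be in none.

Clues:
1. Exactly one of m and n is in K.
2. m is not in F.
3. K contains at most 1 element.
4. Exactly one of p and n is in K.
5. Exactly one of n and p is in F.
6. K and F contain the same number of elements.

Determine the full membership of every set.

F = {p}; K = {n}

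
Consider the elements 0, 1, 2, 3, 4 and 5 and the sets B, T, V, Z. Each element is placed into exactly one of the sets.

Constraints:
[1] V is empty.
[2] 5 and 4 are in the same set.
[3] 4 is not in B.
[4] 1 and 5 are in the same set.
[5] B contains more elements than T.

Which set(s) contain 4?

4: Z

From (3): 4 ∉ B.
(1): V already has 0, so the rest are out.
(2): 5 matches 4: 5 ∉ B.
(4): 1 matches 5: 1 ∉ B.
Suppose 4 ∈ T: no assignment then satisfies all the clues, so 4 ∉ T.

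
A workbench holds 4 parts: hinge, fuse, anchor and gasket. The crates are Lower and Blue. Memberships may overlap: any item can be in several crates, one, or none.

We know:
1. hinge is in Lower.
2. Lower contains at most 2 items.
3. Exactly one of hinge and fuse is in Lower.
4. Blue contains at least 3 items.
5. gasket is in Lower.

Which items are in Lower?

From (1): hinge ∈ Lower.
From (5): gasket ∈ Lower.
(2): Lower already has 2, so the rest are out.

Lower = {gasket, hinge}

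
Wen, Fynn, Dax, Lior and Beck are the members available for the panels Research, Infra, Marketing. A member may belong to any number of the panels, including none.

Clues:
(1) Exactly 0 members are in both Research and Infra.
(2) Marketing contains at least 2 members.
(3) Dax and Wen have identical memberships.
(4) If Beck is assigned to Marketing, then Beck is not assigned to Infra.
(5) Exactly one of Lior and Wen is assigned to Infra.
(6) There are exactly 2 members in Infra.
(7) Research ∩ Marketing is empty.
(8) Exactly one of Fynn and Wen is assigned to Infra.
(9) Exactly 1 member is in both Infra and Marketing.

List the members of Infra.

Infra = {Fynn, Lior}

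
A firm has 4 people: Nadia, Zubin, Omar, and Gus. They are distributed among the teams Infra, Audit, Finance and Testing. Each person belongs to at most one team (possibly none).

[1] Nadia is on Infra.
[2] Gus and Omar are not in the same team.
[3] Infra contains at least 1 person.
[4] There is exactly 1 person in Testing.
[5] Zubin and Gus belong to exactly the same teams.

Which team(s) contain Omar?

From (1): Nadia ∈ Infra.
Suppose Omar ∈ Infra: no assignment then satisfies all the clues, so Omar ∉ Infra.

Omar: Testing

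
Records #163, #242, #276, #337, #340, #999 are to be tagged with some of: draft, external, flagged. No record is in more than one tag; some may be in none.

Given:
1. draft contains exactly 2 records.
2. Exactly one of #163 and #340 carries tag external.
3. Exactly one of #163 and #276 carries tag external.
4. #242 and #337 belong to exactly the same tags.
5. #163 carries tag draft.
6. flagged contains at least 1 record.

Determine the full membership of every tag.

draft = {#163, #999}; external = {#276, #340}; flagged = {#242, #337}

From (5): #163 ∈ draft.
(2) (exactly one): #340 ∈ external.
(3) (exactly one): #276 ∈ external.
Suppose #242 ∈ draft: no assignment then satisfies all the clues, so #242 ∉ draft.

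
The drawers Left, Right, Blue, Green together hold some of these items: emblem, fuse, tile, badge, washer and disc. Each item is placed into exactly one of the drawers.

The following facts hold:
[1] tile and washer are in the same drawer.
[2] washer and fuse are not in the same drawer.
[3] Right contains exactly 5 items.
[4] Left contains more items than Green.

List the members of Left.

Left = {fuse}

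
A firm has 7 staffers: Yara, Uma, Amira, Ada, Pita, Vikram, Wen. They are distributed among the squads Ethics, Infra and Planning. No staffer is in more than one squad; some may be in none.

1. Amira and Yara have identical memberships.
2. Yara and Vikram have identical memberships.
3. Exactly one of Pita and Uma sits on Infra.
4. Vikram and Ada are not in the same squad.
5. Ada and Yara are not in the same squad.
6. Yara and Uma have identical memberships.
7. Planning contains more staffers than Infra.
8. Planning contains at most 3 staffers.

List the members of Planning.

Planning = {Ada, Wen}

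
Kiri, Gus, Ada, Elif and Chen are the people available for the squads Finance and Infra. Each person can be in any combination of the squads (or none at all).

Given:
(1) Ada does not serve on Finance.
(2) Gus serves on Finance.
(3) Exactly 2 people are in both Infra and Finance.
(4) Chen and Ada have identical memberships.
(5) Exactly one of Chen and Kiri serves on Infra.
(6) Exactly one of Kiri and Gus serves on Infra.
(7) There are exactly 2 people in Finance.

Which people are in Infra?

Infra = {Ada, Chen, Elif, Gus}

From (1): Ada ∉ Finance.
From (2): Gus ∈ Finance.
(4): Chen matches Ada: Chen ∉ Finance.
Suppose Kiri ∈ Infra: no assignment then satisfies all the clues, so Kiri ∉ Infra.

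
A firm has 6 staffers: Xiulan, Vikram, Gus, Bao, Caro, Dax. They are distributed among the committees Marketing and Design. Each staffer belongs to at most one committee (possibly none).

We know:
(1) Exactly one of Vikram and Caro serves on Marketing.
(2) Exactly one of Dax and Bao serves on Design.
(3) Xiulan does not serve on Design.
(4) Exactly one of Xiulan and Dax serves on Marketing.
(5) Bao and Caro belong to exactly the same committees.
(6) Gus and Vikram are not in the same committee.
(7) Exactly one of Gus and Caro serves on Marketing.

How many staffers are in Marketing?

From (3): Xiulan ∉ Design.
Suppose Xiulan ∉ Marketing: no assignment then satisfies all the clues, so Xiulan ∈ Marketing.

3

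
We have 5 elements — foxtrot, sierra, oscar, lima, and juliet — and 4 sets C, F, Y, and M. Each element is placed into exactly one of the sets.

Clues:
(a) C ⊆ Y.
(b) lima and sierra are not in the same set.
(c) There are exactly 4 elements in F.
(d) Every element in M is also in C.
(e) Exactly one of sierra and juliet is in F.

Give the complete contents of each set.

C = {}; F = {foxtrot, juliet, lima, oscar}; Y = {sierra}; M = {}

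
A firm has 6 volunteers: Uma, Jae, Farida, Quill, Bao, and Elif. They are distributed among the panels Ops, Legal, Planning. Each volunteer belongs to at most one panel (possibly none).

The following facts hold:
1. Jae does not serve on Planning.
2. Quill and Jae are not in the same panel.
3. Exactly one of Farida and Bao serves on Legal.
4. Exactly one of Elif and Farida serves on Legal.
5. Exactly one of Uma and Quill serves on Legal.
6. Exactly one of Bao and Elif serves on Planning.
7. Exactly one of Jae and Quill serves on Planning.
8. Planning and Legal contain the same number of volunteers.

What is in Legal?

Legal = {Farida, Uma}

From (1): Jae ∉ Planning.
(7) (exactly one): Quill ∈ Planning.
(5) (exactly one): Uma ∈ Legal.
Suppose Jae ∈ Legal: no assignment then satisfies all the clues, so Jae ∉ Legal.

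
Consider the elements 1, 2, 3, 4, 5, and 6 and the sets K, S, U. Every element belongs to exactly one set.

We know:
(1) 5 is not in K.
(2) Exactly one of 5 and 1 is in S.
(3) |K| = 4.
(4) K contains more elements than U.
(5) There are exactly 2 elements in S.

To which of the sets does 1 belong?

1: K

From (1): 5 ∉ K.
Suppose 1 ∉ K: no assignment then satisfies all the clues, so 1 ∈ K.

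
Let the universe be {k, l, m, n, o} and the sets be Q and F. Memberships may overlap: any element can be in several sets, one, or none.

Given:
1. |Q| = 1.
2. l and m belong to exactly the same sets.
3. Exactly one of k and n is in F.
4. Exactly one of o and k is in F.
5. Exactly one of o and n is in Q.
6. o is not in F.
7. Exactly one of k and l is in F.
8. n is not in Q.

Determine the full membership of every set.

From (6): o ∉ F.
From (8): n ∉ Q.
(4) (exactly one): k ∈ F.
(5) (exactly one): o ∈ Q.
(7) (exactly one): l ∉ F.
(1): Q already has 1, so the rest are out.
(2): m matches l: m ∉ F.
(3) (exactly one): n ∉ F.

Q = {o}; F = {k}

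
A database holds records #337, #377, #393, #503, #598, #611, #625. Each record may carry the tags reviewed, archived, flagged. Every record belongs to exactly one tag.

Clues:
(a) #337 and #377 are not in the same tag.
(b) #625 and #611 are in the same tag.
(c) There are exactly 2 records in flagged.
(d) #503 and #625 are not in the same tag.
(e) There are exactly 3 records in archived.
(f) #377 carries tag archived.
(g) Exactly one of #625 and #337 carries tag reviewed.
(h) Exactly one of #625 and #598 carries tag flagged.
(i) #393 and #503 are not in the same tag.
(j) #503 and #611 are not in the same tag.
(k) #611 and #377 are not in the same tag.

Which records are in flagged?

flagged = {#611, #625}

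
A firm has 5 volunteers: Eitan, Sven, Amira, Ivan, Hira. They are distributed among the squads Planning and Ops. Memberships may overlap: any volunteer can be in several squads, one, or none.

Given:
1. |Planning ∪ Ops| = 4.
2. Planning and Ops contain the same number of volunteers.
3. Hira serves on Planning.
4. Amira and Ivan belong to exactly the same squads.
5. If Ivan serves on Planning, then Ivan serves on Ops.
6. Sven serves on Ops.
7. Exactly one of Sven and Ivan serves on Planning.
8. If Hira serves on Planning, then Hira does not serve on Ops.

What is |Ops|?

3

From (3): Hira ∈ Planning.
From (6): Sven ∈ Ops.
(8): Hira ∉ Ops.
Suppose Eitan ∈ Planning: no assignment then satisfies all the clues, so Eitan ∉ Planning.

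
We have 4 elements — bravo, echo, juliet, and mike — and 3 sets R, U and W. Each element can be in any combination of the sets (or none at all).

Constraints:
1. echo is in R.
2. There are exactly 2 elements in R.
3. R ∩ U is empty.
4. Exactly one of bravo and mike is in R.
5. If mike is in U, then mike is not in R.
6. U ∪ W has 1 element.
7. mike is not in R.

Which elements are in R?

From (1): echo ∈ R.
From (7): mike ∉ R.
(3) (disjoint): echo ∉ U.
(4) (exactly one): bravo ∈ R.
(2): R already has 2, so the rest are out.
(3) (disjoint): bravo ∉ U.

R = {bravo, echo}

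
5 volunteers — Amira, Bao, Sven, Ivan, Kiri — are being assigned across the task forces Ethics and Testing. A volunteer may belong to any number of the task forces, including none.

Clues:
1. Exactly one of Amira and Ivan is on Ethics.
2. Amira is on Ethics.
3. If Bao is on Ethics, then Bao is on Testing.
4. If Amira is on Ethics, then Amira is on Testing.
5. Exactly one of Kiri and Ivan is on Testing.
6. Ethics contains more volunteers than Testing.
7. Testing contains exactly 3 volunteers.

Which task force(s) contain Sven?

From (2): Amira ∈ Ethics.
(1) (exactly one): Ivan ∉ Ethics.
(4): Amira ∈ Testing.
Suppose Sven ∉ Ethics: no assignment then satisfies all the clues, so Sven ∈ Ethics.

Sven: Ethics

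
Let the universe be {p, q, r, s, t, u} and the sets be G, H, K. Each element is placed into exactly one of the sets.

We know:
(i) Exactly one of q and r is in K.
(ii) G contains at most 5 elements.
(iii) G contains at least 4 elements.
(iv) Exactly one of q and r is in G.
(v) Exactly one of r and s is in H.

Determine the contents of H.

H = {s}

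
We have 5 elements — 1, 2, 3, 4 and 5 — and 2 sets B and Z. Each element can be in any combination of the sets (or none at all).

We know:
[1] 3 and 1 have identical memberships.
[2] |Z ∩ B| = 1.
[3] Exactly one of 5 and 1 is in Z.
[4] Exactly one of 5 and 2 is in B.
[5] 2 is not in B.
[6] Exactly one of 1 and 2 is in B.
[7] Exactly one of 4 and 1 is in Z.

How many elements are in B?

3

From (5): 2 ∉ B.
(4) (exactly one): 5 ∈ B.
(6) (exactly one): 1 ∈ B.
(1): 3 matches 1: 3 ∈ B.
Suppose 1 ∈ Z: no assignment then satisfies all the clues, so 1 ∉ Z.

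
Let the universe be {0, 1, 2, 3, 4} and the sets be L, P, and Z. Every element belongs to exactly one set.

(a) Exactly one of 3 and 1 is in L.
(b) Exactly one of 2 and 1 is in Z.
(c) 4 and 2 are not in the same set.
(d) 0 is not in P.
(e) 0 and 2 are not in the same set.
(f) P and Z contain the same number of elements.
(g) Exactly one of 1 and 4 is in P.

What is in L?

L = {0, 3, 4}

From (d): 0 ∉ P.
Suppose 0 ∉ L: no assignment then satisfies all the clues, so 0 ∈ L.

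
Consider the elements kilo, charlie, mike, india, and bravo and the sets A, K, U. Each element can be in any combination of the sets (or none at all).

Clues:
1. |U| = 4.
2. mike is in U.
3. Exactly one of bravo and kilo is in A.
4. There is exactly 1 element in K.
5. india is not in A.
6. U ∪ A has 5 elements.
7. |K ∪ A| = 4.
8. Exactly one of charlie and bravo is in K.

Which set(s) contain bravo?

From (2): mike ∈ U.
From (5): india ∉ A.
Suppose bravo ∈ A: no assignment then satisfies all the clues, so bravo ∉ A.

bravo: K, U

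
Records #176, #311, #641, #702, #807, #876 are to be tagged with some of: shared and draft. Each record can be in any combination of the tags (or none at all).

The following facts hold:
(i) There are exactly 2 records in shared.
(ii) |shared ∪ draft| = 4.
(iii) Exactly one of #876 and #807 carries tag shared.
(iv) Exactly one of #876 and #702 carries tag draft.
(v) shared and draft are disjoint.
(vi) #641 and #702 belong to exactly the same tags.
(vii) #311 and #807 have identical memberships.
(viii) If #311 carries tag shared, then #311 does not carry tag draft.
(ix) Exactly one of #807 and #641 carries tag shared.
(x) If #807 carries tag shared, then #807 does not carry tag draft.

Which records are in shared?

shared = {#311, #807}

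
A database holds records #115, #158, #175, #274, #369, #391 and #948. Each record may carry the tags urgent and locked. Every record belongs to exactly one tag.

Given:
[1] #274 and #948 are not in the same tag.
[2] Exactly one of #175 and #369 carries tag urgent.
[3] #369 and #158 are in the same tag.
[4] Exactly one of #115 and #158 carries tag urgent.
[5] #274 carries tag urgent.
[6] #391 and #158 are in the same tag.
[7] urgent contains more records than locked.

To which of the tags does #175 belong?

#175: locked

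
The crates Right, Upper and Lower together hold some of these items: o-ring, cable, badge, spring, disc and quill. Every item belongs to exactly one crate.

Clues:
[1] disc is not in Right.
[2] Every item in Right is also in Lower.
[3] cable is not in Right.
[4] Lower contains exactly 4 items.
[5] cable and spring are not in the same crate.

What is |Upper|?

2

From (1): disc ∉ Right.
From (3): cable ∉ Right.
Suppose o-ring ∈ Right: no assignment then satisfies all the clues, so o-ring ∉ Right.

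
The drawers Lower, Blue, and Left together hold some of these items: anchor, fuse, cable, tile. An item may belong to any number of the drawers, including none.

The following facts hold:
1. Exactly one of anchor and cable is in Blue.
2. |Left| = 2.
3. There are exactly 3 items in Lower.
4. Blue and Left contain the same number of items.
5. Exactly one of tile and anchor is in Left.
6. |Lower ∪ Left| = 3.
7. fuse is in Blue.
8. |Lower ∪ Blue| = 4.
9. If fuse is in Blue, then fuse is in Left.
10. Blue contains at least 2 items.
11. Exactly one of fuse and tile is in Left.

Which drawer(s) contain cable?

cable: Blue

From (7): fuse ∈ Blue.
(9): fuse ∈ Left.
(11) (exactly one): tile ∉ Left.
(5) (exactly one): anchor ∈ Left.
(2): Left already has 2, so the rest are out.
Suppose cable ∈ Lower: no assignment then satisfies all the clues, so cable ∉ Lower.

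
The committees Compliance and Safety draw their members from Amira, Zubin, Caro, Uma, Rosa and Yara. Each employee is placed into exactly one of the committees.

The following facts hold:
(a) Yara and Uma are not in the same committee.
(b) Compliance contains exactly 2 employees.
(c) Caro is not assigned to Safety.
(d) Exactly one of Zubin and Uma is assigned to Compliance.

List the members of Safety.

Safety = {Amira, Rosa, Yara, Zubin}

From (c): Caro ∉ Safety.
Only one committee left: Caro ∈ Compliance.
Suppose Amira ∉ Safety: no assignment then satisfies all the clues, so Amira ∈ Safety.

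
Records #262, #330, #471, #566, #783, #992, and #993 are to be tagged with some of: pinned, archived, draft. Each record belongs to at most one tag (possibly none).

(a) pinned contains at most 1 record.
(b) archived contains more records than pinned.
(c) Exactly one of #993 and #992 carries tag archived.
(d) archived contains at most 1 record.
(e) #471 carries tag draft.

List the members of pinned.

pinned = {}

From (e): #471 ∈ draft.
Suppose #262 ∈ pinned: no assignment then satisfies all the clues, so #262 ∉ pinned.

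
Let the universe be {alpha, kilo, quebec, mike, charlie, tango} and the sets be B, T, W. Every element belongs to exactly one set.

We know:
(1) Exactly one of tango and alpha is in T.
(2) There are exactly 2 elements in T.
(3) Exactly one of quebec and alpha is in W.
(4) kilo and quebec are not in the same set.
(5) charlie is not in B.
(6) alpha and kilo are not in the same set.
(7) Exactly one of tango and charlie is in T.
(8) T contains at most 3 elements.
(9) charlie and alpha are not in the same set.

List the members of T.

T = {kilo, tango}

From (5): charlie ∉ B.
Suppose alpha ∈ T: no assignment then satisfies all the clues, so alpha ∉ T.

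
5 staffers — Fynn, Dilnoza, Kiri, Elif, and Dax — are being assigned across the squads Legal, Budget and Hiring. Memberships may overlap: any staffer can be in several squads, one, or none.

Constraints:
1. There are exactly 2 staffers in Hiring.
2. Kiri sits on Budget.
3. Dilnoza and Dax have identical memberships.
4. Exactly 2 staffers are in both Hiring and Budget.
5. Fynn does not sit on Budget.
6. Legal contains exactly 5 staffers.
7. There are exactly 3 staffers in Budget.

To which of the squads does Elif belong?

Elif: Legal

From (2): Kiri ∈ Budget.
From (5): Fynn ∉ Budget.
(6): only 5 candidates remain for Legal, so all are in.
Suppose Elif ∈ Budget: no assignment then satisfies all the clues, so Elif ∉ Budget.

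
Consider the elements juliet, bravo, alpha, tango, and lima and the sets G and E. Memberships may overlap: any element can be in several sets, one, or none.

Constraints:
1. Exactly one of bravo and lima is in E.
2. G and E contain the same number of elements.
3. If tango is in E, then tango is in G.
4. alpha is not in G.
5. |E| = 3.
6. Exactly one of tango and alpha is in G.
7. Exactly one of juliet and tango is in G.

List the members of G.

G = {bravo, lima, tango}

From (4): alpha ∉ G.
(6) (exactly one): tango ∈ G.
(7) (exactly one): juliet ∉ G.
Suppose bravo ∉ G: no assignment then satisfies all the clues, so bravo ∈ G.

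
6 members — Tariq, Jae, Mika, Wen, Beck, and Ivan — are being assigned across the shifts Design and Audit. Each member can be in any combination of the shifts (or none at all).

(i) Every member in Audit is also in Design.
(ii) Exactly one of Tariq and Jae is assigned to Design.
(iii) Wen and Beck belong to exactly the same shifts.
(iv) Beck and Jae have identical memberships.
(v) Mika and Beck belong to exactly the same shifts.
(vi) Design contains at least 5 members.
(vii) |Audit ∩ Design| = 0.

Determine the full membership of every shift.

Design = {Beck, Ivan, Jae, Mika, Wen}; Audit = {}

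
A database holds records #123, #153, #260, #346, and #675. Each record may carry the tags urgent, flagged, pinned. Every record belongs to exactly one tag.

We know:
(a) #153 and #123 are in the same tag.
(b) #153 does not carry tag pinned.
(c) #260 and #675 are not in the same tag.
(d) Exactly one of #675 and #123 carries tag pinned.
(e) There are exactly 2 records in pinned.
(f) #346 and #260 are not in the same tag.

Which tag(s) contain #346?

From (b): #153 ∉ pinned.
(a): #123 matches #153: #123 ∉ pinned.
(d) (exactly one): #675 ∈ pinned.
(c): #260 ∉ pinned.
(e): only 2 candidates remain for pinned, so all are in.

#346: pinned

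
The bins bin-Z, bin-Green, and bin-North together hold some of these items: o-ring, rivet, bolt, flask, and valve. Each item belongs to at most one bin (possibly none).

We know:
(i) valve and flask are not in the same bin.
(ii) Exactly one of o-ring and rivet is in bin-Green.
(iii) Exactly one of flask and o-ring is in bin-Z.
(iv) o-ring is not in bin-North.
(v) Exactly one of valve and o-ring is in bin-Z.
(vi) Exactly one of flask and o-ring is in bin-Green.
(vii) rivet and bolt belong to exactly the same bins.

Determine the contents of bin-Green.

bin-Green = {bolt, flask, rivet}

From (iv): o-ring ∉ bin-North.
Suppose o-ring ∈ bin-Green: no assignment then satisfies all the clues, so o-ring ∉ bin-Green.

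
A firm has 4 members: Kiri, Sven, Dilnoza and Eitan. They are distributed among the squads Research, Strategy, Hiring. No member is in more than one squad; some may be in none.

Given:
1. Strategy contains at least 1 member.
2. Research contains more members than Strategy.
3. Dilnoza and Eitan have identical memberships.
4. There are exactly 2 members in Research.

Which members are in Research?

Research = {Dilnoza, Eitan}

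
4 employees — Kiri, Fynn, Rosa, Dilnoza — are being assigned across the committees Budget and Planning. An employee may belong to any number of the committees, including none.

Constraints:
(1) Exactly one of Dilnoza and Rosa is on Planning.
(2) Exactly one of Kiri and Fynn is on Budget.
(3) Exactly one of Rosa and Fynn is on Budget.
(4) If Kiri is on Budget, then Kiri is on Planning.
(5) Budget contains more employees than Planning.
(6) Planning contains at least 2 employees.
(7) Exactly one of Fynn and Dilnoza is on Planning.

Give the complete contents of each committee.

Budget = {Dilnoza, Kiri, Rosa}; Planning = {Dilnoza, Kiri}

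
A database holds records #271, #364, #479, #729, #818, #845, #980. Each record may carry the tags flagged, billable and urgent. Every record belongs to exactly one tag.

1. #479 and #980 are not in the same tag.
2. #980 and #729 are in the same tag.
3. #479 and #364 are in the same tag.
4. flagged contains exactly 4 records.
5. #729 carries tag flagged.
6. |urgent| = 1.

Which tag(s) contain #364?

#364: billable

From (5): #729 ∈ flagged.
(2): #980 matches #729: #980 ∈ flagged.
(1): #479 ∉ flagged.
(3): #364 matches #479: #364 ∉ flagged.
Suppose #364 ∉ billable: no assignment then satisfies all the clues, so #364 ∈ billable.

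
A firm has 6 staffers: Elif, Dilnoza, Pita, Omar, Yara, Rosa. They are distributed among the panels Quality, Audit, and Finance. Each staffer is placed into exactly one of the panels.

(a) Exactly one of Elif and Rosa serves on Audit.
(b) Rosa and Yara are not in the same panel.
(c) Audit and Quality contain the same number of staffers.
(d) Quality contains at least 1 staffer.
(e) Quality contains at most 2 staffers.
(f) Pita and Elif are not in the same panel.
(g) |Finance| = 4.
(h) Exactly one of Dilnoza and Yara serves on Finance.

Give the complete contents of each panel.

Quality = {Yara}; Audit = {Elif}; Finance = {Dilnoza, Omar, Pita, Rosa}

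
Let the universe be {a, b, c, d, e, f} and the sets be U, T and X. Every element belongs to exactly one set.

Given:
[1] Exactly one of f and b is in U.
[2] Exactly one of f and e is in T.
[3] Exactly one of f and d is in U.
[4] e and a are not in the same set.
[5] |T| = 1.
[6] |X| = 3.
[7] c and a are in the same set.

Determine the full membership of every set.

U = {b, d}; T = {e}; X = {a, c, f}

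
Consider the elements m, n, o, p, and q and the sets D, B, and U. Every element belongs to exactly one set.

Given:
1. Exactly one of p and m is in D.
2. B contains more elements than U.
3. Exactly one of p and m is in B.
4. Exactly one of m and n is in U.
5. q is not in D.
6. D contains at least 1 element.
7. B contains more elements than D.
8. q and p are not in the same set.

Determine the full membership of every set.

D = {p}; B = {m, o, q}; U = {n}

From (5): q ∉ D.
Suppose m ∈ D: no assignment then satisfies all the clues, so m ∉ D.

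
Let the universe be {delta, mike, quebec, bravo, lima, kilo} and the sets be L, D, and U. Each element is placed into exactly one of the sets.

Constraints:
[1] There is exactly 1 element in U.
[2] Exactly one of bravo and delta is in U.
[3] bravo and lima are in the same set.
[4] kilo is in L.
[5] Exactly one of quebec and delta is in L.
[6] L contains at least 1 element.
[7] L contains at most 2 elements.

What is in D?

D = {bravo, lima, mike}

From (4): kilo ∈ L.
Suppose delta ∈ D: no assignment then satisfies all the clues, so delta ∉ D.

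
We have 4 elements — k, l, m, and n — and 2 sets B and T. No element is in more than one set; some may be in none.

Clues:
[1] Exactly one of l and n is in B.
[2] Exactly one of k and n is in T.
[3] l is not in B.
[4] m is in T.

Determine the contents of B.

B = {n}

From (3): l ∉ B.
From (4): m ∈ T.
(1) (exactly one): n ∈ B.
(2) (exactly one): k ∈ T.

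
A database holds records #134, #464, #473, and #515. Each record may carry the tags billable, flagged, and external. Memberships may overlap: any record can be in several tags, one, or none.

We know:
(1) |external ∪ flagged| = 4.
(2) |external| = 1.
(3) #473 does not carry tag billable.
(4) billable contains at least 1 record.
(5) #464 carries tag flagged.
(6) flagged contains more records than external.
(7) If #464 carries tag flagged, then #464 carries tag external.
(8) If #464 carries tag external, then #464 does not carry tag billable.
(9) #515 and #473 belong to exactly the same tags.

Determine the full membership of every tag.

billable = {#134}; flagged = {#134, #464, #473, #515}; external = {#464}

From (3): #473 ∉ billable.
From (5): #464 ∈ flagged.
(7): #464 ∈ external.
(8): #464 ∉ billable.
(9): #515 matches #473: #515 ∉ billable.
(2): external already has 1, so the rest are out.
(4): only 1 candidates remain for billable, so all are in.
Suppose #134 ∉ flagged: no assignment then satisfies all the clues, so #134 ∈ flagged.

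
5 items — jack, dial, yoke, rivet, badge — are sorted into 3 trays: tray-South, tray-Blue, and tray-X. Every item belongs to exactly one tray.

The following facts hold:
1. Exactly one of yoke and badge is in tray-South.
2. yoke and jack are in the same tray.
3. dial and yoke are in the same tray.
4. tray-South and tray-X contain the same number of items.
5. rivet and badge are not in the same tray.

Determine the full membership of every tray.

tray-South = {badge}; tray-Blue = {dial, jack, yoke}; tray-X = {rivet}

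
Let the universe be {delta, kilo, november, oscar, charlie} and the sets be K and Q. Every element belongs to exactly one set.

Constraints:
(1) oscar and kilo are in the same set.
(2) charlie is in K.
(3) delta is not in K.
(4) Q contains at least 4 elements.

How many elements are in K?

1

From (2): charlie ∈ K.
From (3): delta ∉ K.
(4): only 4 candidates remain for Q, so all are in.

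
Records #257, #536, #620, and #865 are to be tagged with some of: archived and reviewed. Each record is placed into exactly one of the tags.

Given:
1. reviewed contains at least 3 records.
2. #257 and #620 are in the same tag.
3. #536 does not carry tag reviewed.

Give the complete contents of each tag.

archived = {#536}; reviewed = {#257, #620, #865}

From (3): #536 ∉ reviewed.
(1): only 3 candidates remain for reviewed, so all are in.
Only one tag left: #536 ∈ archived.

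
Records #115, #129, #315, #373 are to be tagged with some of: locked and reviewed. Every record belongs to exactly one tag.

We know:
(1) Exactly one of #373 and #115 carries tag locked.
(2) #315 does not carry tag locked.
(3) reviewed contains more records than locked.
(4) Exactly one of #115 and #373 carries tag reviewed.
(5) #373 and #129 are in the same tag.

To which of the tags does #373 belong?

#373: reviewed

From (2): #315 ∉ locked.
Only one tag left: #315 ∈ reviewed.
Suppose #373 ∈ locked: no assignment then satisfies all the clues, so #373 ∉ locked.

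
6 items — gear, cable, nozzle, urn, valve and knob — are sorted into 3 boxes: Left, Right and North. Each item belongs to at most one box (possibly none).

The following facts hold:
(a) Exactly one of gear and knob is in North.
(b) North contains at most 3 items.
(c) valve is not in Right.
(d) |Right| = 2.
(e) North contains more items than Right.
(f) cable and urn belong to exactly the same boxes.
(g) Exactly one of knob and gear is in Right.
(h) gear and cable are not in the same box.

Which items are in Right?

Right = {gear, nozzle}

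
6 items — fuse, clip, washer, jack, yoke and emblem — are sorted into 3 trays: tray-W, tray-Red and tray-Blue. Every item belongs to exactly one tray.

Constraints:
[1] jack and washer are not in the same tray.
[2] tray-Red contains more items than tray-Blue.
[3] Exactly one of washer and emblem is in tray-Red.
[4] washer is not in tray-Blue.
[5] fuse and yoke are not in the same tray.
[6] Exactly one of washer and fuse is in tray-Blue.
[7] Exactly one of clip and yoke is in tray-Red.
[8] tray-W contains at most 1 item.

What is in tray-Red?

tray-Red = {emblem, jack, yoke}

From (4): washer ∉ tray-Blue.
(6) (exactly one): fuse ∈ tray-Blue.
(5): yoke ∉ tray-Blue.
Suppose clip ∈ tray-Red: no assignment then satisfies all the clues, so clip ∉ tray-Red.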